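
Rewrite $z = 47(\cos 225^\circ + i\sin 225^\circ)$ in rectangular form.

a = r cos θ = 47 * -sqrt(2)/2 = -47*sqrt(2)/2
b = r sin θ = 47 * -sqrt(2)/2 = -47*sqrt(2)/2
z = -47*sqrt(2)/2 - (47*sqrt(2)/2)i


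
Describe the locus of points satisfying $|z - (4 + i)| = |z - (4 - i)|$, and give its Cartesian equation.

|z - z1| = |z - z2| means z is equidistant from z1 and z2,
i.e. the perpendicular bisector of the segment from (4, 1) to (4, -1) (midpoint (4, 0)).
With z = x + yi, square both sides:
(x - 4)^2 + (y - 1)^2 = (x - 4)^2 + (y - (-1))^2
The x^2 and y^2 terms cancel: 0x + (-4)y = 17 - 17 = 0
Simplify: y = 0
Locus: Perpendicular bisector of the segment from (4, 1) to (4, -1): the line y = 0


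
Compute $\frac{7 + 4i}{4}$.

Divisor is real, so divide each part by 4:
= 7/4 + i


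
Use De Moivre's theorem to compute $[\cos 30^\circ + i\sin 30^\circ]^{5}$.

By De Moivre: z^n = r^n(cos(nθ) + i sin(nθ))
= 1^5(cos(5*30°) + i sin(5*30°))
= 1(cos 150° + i sin 150°)
= -sqrt(3)/2 + (1/2)i


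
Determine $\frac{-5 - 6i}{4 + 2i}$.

Multiply numerator and denominator by conjugate (4 - 2i):
= (-5 - 6i)(4 - 2i) / (4^2 + 2^2)
= (-32 - 14i) / 20
Divide through by 2: (-16 - 7i) / 10
= -8/5 - (7/10)i


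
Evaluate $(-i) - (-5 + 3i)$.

(0 - (-5)) + (-1 - 3)i = 5 - 4i


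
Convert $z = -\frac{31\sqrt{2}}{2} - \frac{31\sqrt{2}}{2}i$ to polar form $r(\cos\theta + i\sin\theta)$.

r = |z| = sqrt(a^2 + b^2) = sqrt((-31*sqrt(2)/2)^2 + (-31*sqrt(2)/2)^2) = sqrt(961/2 + 961/2) = sqrt(961) = 31
θ = arctan(b/a) = arctan(-21.9203/-21.9203) (quadrant-adjusted) = 225°
z = 31(cos 225° + i sin 225°)


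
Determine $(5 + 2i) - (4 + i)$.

(5 - 4) + (2 - 1)i = 1 + i


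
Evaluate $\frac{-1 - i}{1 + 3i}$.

Multiply numerator and denominator by conjugate (1 - 3i):
= (-1 - i)(1 - 3i) / (1^2 + 3^2)
= (-4 + 2i) / 10
Divide through by 2: (-2 + i) / 5
= -2/5 + (1/5)i


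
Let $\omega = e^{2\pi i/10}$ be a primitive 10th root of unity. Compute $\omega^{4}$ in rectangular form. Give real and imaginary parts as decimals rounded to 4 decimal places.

ω^4 = e^(2πi·4/10) = e^(i·4π/5)
= cos(4π/5) + i sin(4π/5)
= -0.8090 + 0.5878i


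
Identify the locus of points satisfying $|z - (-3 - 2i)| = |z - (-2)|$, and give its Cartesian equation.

|z - z1| = |z - z2| means z is equidistant from z1 and z2,
i.e. the perpendicular bisector of the segment from (-3, -2) to (-2, 0) (midpoint (-5/2, -1)).
With z = x + yi, square both sides:
(x - (-3))^2 + (y - (-2))^2 = (x - (-2))^2 + (y - 0)^2
The x^2 and y^2 terms cancel: 2x + 4y = 4 - 13 = -9
Simplify: 2x + 4y = -9
Locus: Perpendicular bisector of the segment from (-3, -2) to (-2, 0): the line 2x + 4y = -9


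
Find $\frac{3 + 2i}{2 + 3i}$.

Multiply numerator and denominator by conjugate (2 - 3i):
= (3 + 2i)(2 - 3i) / (2^2 + 3^2)
= (12 - 5i) / 13
= 12/13 - (5/13)i


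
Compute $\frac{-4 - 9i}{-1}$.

Divisor is real, so divide each part by -1:
= 4 + 9i


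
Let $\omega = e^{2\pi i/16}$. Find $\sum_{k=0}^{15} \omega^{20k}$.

Let ζ = ω^20 = e^(2πi·20/16). Since 16 ∤ 20, ζ ≠ 1.
Sum = Σ_{k=0}^{15} ζ^k = (ζ^16 - 1)/(ζ - 1) = (ω^{20·16} - 1)/(ζ - 1) = (1 - 1)/(ζ - 1) = 0


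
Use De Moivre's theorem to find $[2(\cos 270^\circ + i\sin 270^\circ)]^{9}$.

By De Moivre: z^n = r^n(cos(nθ) + i sin(nθ))
= 2^9(cos(9*270°) + i sin(9*270°))
= 512(cos 270° + i sin 270°)
= -512i


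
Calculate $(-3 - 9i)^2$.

(a + bi)^2 = a^2 - b^2 + 2abi
= (-3)^2 - (-9)^2 + 2*(-3)*(-9)i
= -72 + 54i


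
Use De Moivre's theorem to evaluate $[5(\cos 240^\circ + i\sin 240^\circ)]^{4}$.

By De Moivre: z^n = r^n(cos(nθ) + i sin(nθ))
= 5^4(cos(4*240°) + i sin(4*240°))
= 625(cos 240° + i sin 240°)
= -625/2 - (625*sqrt(3)/2)i


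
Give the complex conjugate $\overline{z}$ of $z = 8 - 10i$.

If z = a + bi, then conjugate(z) = a - bi
conjugate(8 - 10i) = 8 + 10i


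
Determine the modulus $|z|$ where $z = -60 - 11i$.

|z| = sqrt(a^2 + b^2) = sqrt((-60)^2 + (-11)^2) = sqrt(3721) = 61


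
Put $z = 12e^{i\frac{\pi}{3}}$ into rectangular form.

a = r cos θ = 12 * 1/2 = 6
b = r sin θ = 12 * sqrt(3)/2 = 6*sqrt(3)
z = 6 + 6*sqrt(3)i


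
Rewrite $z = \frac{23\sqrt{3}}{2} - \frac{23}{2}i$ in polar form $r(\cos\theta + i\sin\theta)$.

r = |z| = sqrt(a^2 + b^2) = sqrt((23*sqrt(3)/2)^2 + (-23/2)^2) = sqrt(1587/4 + 529/4) = sqrt(529) = 23
θ = arctan(b/a) = arctan(-11.5/19.9186) (quadrant-adjusted) = 330°
z = 23(cos 330° + i sin 330°)


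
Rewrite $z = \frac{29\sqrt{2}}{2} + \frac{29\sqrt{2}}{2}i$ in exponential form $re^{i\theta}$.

r = |z| = sqrt((29*sqrt(2)/2)^2 + (29*sqrt(2)/2)^2) = sqrt(841/2 + 841/2) = sqrt(841) = 29
θ = arctan(b/a) = arctan(20.5061/20.5061) (quadrant-adjusted) = 45° = π/4
z = 29e^(i*π/4)


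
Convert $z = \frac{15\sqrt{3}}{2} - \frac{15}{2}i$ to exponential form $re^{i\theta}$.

r = |z| = sqrt((15*sqrt(3)/2)^2 + (-15/2)^2) = sqrt(675/4 + 225/4) = sqrt(225) = 15
θ = arctan(b/a) = arctan(-7.5/12.9904) (quadrant-adjusted) = -30° = -π/6
z = 15e^(-i*π/6)


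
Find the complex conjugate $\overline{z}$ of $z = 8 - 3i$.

If z = a + bi, then conjugate(z) = a - bi
conjugate(8 - 3i) = 8 + 3i


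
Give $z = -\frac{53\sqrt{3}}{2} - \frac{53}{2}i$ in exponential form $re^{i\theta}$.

r = |z| = sqrt((-53*sqrt(3)/2)^2 + (-53/2)^2) = sqrt(8427/4 + 2809/4) = sqrt(2809) = 53
θ = arctan(b/a) = arctan(-26.5/-45.8993) (quadrant-adjusted) = 210° = 7π/6
z = 53e^(i*7π/6)


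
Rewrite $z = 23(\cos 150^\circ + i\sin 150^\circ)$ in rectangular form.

a = r cos θ = 23 * -sqrt(3)/2 = -23*sqrt(3)/2
b = r sin θ = 23 * 1/2 = 23/2
z = -23*sqrt(3)/2 + (23/2)i


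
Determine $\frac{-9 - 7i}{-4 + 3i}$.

Multiply numerator and denominator by conjugate (-4 - 3i):
= (-9 - 7i)(-4 - 3i) / ((-4)^2 + 3^2)
= (15 + 55i) / 25
Divide through by 5: (3 + 11i) / 5
= 3/5 + (11/5)i


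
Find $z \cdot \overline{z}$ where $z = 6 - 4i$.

z * conjugate(z) = |z|^2 = a^2 + b^2
= 6^2 + (-4)^2 = 52


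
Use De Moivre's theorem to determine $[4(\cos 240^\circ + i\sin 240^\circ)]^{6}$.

By De Moivre: z^n = r^n(cos(nθ) + i sin(nθ))
= 4^6(cos(6*240°) + i sin(6*240°))
= 4096(cos 0° + i sin 0°)
= 4096


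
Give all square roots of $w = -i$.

|w| = 1, arg(w) = 270°
Root modulus = 1^(1/2) = 1
Root arguments: θ_k = (270° + 360°k)/2 for k = 0, 1, ..., 1
Roots: -sqrt(2)/2 + (sqrt(2)/2)i, sqrt(2)/2 - (sqrt(2)/2)i


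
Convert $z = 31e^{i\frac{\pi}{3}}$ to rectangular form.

a = r cos θ = 31 * 1/2 = 31/2
b = r sin θ = 31 * sqrt(3)/2 = 31*sqrt(3)/2
z = 31/2 + (31*sqrt(3)/2)i


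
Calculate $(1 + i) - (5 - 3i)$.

(1 - 5) + (1 - (-3))i = -4 + 4i


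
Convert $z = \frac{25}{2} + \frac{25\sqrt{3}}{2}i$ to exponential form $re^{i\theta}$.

r = |z| = sqrt((25/2)^2 + (25*sqrt(3)/2)^2) = sqrt(625/4 + 1875/4) = sqrt(625) = 25
θ = arctan(b/a) = arctan(21.6506/12.5) (quadrant-adjusted) = 60° = π/3
z = 25e^(i*π/3)


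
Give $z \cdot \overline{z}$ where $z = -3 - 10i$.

z * conjugate(z) = |z|^2 = a^2 + b^2
= (-3)^2 + (-10)^2 = 109


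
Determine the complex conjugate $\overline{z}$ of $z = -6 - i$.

If z = a + bi, then conjugate(z) = a - bi
conjugate(-6 - i) = -6 + i


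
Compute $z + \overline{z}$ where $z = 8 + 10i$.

z + conjugate(z) = (a + bi) + (a - bi) = 2a
= 2 * 8 = 16


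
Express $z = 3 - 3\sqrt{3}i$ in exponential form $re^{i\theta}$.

r = |z| = sqrt((3)^2 + (-3*sqrt(3))^2) = sqrt(9 + 27) = sqrt(36) = 6
θ = arctan(b/a) = arctan(-5.1962/3) (quadrant-adjusted) = -60° = -π/3
z = 6e^(-i*π/3)


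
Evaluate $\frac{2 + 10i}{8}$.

Divisor is real, so divide each part by 8:
= 1/4 + (5/4)i


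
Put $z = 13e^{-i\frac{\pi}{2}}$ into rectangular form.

a = r cos θ = 13 * 0 = 0
b = r sin θ = 13 * -1 = -13
z = -13i


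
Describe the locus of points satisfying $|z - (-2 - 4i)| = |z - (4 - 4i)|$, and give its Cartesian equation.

|z - z1| = |z - z2| means z is equidistant from z1 and z2,
i.e. the perpendicular bisector of the segment from (-2, -4) to (4, -4) (midpoint (1, -4)).
With z = x + yi, square both sides:
(x - (-2))^2 + (y - (-4))^2 = (x - 4)^2 + (y - (-4))^2
The x^2 and y^2 terms cancel: 12x + 0y = 32 - 20 = 12
Simplify: x = 1
Locus: Perpendicular bisector of the segment from (-2, -4) to (4, -4): the line x = 1


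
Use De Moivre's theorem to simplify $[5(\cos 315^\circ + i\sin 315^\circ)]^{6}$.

By De Moivre: z^n = r^n(cos(nθ) + i sin(nθ))
= 5^6(cos(6*315°) + i sin(6*315°))
= 15625(cos 90° + i sin 90°)
= 15625i


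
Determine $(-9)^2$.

(a + bi)^2 = a^2 - b^2 + 2abi
= (-9)^2 - 0^2 + 2*(-9)*0i
= 81


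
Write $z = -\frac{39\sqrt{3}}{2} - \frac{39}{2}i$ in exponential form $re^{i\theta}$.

r = |z| = sqrt((-39*sqrt(3)/2)^2 + (-39/2)^2) = sqrt(4563/4 + 1521/4) = sqrt(1521) = 39
θ = arctan(b/a) = arctan(-19.5/-33.775) (quadrant-adjusted) = 210° = 7π/6
z = 39e^(i*7π/6)


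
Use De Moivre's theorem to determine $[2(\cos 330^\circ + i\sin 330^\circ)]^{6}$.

By De Moivre: z^n = r^n(cos(nθ) + i sin(nθ))
= 2^6(cos(6*330°) + i sin(6*330°))
= 64(cos 180° + i sin 180°)
= -64


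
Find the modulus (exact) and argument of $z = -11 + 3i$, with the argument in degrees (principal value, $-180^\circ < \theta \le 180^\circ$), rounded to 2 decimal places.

|z| = sqrt((-11)^2 + 3^2) = sqrt(130)
arg(z) = arctan(b/a) = arctan(3/-11) (quadrant-adjusted) = 164.74°


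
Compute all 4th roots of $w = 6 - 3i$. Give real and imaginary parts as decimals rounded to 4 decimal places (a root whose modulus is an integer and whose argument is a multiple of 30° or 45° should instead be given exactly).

|w| = sqrt(45) ≈ 6.708204, arg(w) ≈ 333.434949°
Root modulus = sqrt(45)^(1/4) ≈ 1.609354
Root arguments: θ_k = (arg(w) + 360°k)/4 for k = 0, 1, ..., 3
Compute each root as (root modulus)(cos θ_k + i sin θ_k) using full-precision intermediates, then round to 4 decimal places.
Roots: 0.1861 + 1.5986i, -1.5986 + 0.1861i, -0.1861 - 1.5986i, 1.5986 - 0.1861i


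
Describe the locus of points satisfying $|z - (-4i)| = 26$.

|z - z0| = r describes a circle centered at z0 with radius r
Here z0 = -4i and r = 26
Locus: Circle centered at (0, -4) with radius 26


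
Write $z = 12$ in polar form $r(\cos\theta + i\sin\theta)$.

r = |z| = sqrt(a^2 + b^2) = sqrt((12)^2 + (0)^2) = sqrt(144 + 0) = sqrt(144) = 12
b = 0 and a > 0, so z lies on the positive real axis: θ = 0°
z = 12(cos 0° + i sin 0°)


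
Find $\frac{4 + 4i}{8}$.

Divisor is real, so divide each part by 8:
= 1/2 + (1/2)i


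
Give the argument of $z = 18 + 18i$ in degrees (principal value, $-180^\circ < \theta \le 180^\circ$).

θ = arctan(b/a) = arctan(18/18) (quadrant-adjusted) = 45°


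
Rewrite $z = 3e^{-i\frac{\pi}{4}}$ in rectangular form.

a = r cos θ = 3 * sqrt(2)/2 = 3*sqrt(2)/2
b = r sin θ = 3 * -sqrt(2)/2 = -3*sqrt(2)/2
z = 3*sqrt(2)/2 - (3*sqrt(2)/2)i


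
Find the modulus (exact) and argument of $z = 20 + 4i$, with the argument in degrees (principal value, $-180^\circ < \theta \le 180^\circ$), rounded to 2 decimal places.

|z| = sqrt(20^2 + 4^2) = sqrt(416)
arg(z) = arctan(b/a) = arctan(4/20) (quadrant-adjusted) = 11.31°


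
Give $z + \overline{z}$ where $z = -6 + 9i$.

z + conjugate(z) = (a + bi) + (a - bi) = 2a
= 2 * (-6) = -12


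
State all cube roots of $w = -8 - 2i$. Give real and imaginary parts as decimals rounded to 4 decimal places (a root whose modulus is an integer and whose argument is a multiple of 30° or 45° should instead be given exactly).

|w| = sqrt(68) ≈ 8.246211, arg(w) ≈ 194.036243°
Root modulus = sqrt(68)^(1/3) ≈ 2.020311
Root arguments: θ_k = (arg(w) + 360°k)/3 for k = 0, 1, ..., 2
Compute each root as (root modulus)(cos θ_k + i sin θ_k) using full-precision intermediates, then round to 4 decimal places.
Roots: 0.8641 + 1.8262i, -2.0136 - 0.1648i, 1.1495 - 1.6614i


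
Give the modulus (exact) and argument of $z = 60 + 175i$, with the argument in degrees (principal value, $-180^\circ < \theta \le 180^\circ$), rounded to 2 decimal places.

|z| = sqrt(60^2 + 175^2) = 185
arg(z) = arctan(b/a) = arctan(175/60) (quadrant-adjusted) = 71.08°


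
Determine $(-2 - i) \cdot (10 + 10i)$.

(a1*a2 - b1*b2) + (a1*b2 + b1*a2)i
= (-20 - (-10)) + (-20 + (-10))i
= -10 - 30i


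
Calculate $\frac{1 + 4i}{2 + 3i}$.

Multiply numerator and denominator by conjugate (2 - 3i):
= (1 + 4i)(2 - 3i) / (2^2 + 3^2)
= (14 + 5i) / 13
= 14/13 + (5/13)i


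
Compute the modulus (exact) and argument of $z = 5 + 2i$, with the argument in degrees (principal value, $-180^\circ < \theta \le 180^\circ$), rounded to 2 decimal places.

|z| = sqrt(5^2 + 2^2) = sqrt(29)
arg(z) = arctan(b/a) = arctan(2/5) (quadrant-adjusted) = 21.80°


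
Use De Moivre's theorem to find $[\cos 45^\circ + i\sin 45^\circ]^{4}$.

By De Moivre: z^n = r^n(cos(nθ) + i sin(nθ))
= 1^4(cos(4*45°) + i sin(4*45°))
= 1(cos 180° + i sin 180°)
= -1


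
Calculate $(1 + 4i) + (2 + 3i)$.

(1 + 2) + (4 + 3)i = 3 + 7i


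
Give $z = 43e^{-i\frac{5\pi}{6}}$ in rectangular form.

a = r cos θ = 43 * -sqrt(3)/2 = -43*sqrt(3)/2
b = r sin θ = 43 * -1/2 = -43/2
z = -43*sqrt(3)/2 - (43/2)i


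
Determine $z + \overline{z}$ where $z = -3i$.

z + conjugate(z) = (a + bi) + (a - bi) = 2a
= 2 * 0 = 0


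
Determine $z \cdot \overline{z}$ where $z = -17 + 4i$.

z * conjugate(z) = |z|^2 = a^2 + b^2
= (-17)^2 + 4^2 = 305


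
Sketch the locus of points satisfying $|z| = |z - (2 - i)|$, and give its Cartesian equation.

|z - z1| = |z - z2| means z is equidistant from z1 and z2,
i.e. the perpendicular bisector of the segment from (0, 0) to (2, -1) (midpoint (1, -1/2)).
With z = x + yi, square both sides:
(x - 0)^2 + (y - 0)^2 = (x - 2)^2 + (y - (-1))^2
The x^2 and y^2 terms cancel: 4x + (-2)y = 5 - 0 = 5
Simplify: 4x - 2y = 5
Locus: Perpendicular bisector of the segment from (0, 0) to (2, -1): the line 4x - 2y = 5


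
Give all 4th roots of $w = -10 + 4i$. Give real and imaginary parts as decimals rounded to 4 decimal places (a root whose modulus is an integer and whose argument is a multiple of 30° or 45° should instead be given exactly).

|w| = sqrt(116) ≈ 10.770330, arg(w) ≈ 158.198591°
Root modulus = sqrt(116)^(1/4) ≈ 1.811579
Root arguments: θ_k = (arg(w) + 360°k)/4 for k = 0, 1, ..., 3
Compute each root as (root modulus)(cos θ_k + i sin θ_k) using full-precision intermediates, then round to 4 decimal places.
Roots: 1.3969 + 1.1535i, -1.1535 + 1.3969i, -1.3969 - 1.1535i, 1.1535 - 1.3969i


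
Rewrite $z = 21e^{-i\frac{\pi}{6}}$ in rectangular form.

a = r cos θ = 21 * sqrt(3)/2 = 21*sqrt(3)/2
b = r sin θ = 21 * -1/2 = -21/2
z = 21*sqrt(3)/2 - (21/2)i


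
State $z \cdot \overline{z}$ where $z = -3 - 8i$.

z * conjugate(z) = |z|^2 = a^2 + b^2
= (-3)^2 + (-8)^2 = 73


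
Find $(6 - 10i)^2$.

(a + bi)^2 = a^2 - b^2 + 2abi
= 6^2 - (-10)^2 + 2*6*(-10)i
= -64 - 120i


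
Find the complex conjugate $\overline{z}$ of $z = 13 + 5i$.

If z = a + bi, then conjugate(z) = a - bi
conjugate(13 + 5i) = 13 - 5i


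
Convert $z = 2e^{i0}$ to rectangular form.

a = r cos θ = 2 * 1 = 2
b = r sin θ = 2 * 0 = 0
z = 2


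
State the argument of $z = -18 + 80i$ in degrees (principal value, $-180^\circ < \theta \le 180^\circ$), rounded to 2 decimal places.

θ = arctan(b/a) = arctan(80/-18) (quadrant-adjusted) = 102.68°


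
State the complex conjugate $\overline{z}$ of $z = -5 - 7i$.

If z = a + bi, then conjugate(z) = a - bi
conjugate(-5 - 7i) = -5 + 7i


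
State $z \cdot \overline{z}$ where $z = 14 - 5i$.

z * conjugate(z) = |z|^2 = a^2 + b^2
= 14^2 + (-5)^2 = 221


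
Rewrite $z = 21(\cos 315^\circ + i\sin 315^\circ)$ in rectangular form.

a = r cos θ = 21 * sqrt(2)/2 = 21*sqrt(2)/2
b = r sin θ = 21 * -sqrt(2)/2 = -21*sqrt(2)/2
z = 21*sqrt(2)/2 - (21*sqrt(2)/2)i


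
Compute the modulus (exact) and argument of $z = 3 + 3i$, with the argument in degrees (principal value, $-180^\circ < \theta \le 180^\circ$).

|z| = sqrt(3^2 + 3^2) = sqrt(18)
arg(z) = arctan(b/a) = arctan(3/3) (quadrant-adjusted) = 45°


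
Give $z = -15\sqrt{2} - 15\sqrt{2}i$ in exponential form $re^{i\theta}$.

r = |z| = sqrt((-15*sqrt(2))^2 + (-15*sqrt(2))^2) = sqrt(450 + 450) = sqrt(900) = 30
θ = arctan(b/a) = arctan(-21.2132/-21.2132) (quadrant-adjusted) = -135° = -3π/4
z = 30e^(-i*3π/4)


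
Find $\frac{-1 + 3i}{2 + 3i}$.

Multiply numerator and denominator by conjugate (2 - 3i):
= (-1 + 3i)(2 - 3i) / (2^2 + 3^2)
= (7 + 9i) / 13
= 7/13 + (9/13)i


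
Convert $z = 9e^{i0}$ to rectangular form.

a = r cos θ = 9 * 1 = 9
b = r sin θ = 9 * 0 = 0
z = 9


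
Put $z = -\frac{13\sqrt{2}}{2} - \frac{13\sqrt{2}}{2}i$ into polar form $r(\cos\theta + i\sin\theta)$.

r = |z| = sqrt(a^2 + b^2) = sqrt((-13*sqrt(2)/2)^2 + (-13*sqrt(2)/2)^2) = sqrt(169/2 + 169/2) = sqrt(169) = 13
θ = arctan(b/a) = arctan(-9.1924/-9.1924) (quadrant-adjusted) = 225°
z = 13(cos 225° + i sin 225°)


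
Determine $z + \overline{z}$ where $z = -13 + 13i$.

z + conjugate(z) = (a + bi) + (a - bi) = 2a
= 2 * (-13) = -26


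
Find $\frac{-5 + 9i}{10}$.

Divisor is real, so divide each part by 10:
= -1/2 + (9/10)i


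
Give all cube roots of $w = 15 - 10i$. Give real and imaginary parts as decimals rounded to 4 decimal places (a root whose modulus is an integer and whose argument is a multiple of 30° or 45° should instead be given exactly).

|w| = sqrt(325) ≈ 18.027756, arg(w) ≈ 326.309932°
Root modulus = sqrt(325)^(1/3) ≈ 2.622088
Root arguments: θ_k = (arg(w) + 360°k)/3 for k = 0, 1, ..., 2
Compute each root as (root modulus)(cos θ_k + i sin θ_k) using full-precision intermediates, then round to 4 decimal places.
Roots: -0.8437 + 2.4826i, -1.7282 - 1.9720i, 2.5719 - 0.5106i


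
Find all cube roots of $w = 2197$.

|w| = 2197, arg(w) = 0°
Root modulus = 2197^(1/3) = 13
Root arguments: θ_k = (0° + 360°k)/3 for k = 0, 1, ..., 2
Roots: 13, -13/2 + (13*sqrt(3)/2)i, -13/2 - (13*sqrt(3)/2)i


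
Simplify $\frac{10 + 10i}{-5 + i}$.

Multiply numerator and denominator by conjugate (-5 - i):
= (10 + 10i)(-5 - i) / ((-5)^2 + 1^2)
= (-40 - 60i) / 26
Divide through by 2: (-20 - 30i) / 13
= -20/13 - (30/13)i


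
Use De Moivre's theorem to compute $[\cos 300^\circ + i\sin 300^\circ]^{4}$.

By De Moivre: z^n = r^n(cos(nθ) + i sin(nθ))
= 1^4(cos(4*300°) + i sin(4*300°))
= 1(cos 120° + i sin 120°)
= -1/2 + (sqrt(3)/2)i


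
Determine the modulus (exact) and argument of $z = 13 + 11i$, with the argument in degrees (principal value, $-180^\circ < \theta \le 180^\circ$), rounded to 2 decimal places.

|z| = sqrt(13^2 + 11^2) = sqrt(290)
arg(z) = arctan(b/a) = arctan(11/13) (quadrant-adjusted) = 40.24°


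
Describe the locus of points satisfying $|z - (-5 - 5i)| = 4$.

|z - z0| = r describes a circle centered at z0 with radius r
Here z0 = -5 - 5i and r = 4
Locus: Circle centered at (-5, -5) with radius 4


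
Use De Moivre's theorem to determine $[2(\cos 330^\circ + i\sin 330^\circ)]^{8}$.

By De Moivre: z^n = r^n(cos(nθ) + i sin(nθ))
= 2^8(cos(8*330°) + i sin(8*330°))
= 256(cos 120° + i sin 120°)
= -128 + 128*sqrt(3)i


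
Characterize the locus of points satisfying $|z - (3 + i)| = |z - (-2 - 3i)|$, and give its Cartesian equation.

|z - z1| = |z - z2| means z is equidistant from z1 and z2,
i.e. the perpendicular bisector of the segment from (3, 1) to (-2, -3) (midpoint (1/2, -1)).
With z = x + yi, square both sides:
(x - 3)^2 + (y - 1)^2 = (x - (-2))^2 + (y - (-3))^2
The x^2 and y^2 terms cancel: -10x + (-8)y = 13 - 10 = 3
Simplify: 10x + 8y = -3
Locus: Perpendicular bisector of the segment from (3, 1) to (-2, -3): the line 10x + 8y = -3


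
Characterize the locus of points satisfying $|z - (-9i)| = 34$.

|z - z0| = r describes a circle centered at z0 with radius r
Here z0 = -9i and r = 34
Locus: Circle centered at (0, -9) with radius 34


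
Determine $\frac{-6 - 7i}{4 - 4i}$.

Multiply numerator and denominator by conjugate (4 + 4i):
= (-6 - 7i)(4 + 4i) / (4^2 + (-4)^2)
= (4 - 52i) / 32
Divide through by 4: (1 - 13i) / 8
= 1/8 - (13/8)i


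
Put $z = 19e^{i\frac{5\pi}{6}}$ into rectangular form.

a = r cos θ = 19 * -sqrt(3)/2 = -19*sqrt(3)/2
b = r sin θ = 19 * 1/2 = 19/2
z = -19*sqrt(3)/2 + (19/2)i


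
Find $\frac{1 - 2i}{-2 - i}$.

Multiply numerator and denominator by conjugate (-2 + i):
= (1 - 2i)(-2 + i) / ((-2)^2 + (-1)^2)
= (5i) / 5
= i


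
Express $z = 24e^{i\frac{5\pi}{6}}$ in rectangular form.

a = r cos θ = 24 * -sqrt(3)/2 = -12*sqrt(3)
b = r sin θ = 24 * 1/2 = 12
z = -12*sqrt(3) + 12i


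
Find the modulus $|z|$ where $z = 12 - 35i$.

|z| = sqrt(a^2 + b^2) = sqrt(12^2 + (-35)^2) = sqrt(1369) = 37


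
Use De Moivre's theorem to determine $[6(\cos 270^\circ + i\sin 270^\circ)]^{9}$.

By De Moivre: z^n = r^n(cos(nθ) + i sin(nθ))
= 6^9(cos(9*270°) + i sin(9*270°))
= 10077696(cos 270° + i sin 270°)
= -10077696i


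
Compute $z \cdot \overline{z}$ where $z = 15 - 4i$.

z * conjugate(z) = |z|^2 = a^2 + b^2
= 15^2 + (-4)^2 = 241


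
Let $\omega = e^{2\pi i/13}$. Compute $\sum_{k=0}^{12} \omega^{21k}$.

Let ζ = ω^21 = e^(2πi·21/13). Since 13 ∤ 21, ζ ≠ 1.
Sum = Σ_{k=0}^{12} ζ^k = (ζ^13 - 1)/(ζ - 1) = (ω^{21·13} - 1)/(ζ - 1) = (1 - 1)/(ζ - 1) = 0


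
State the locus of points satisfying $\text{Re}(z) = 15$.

Re(z) = x where z = x + yi; the equation x = 15 is satisfied by all points with that x-coordinate
Locus: Vertical line x = 15


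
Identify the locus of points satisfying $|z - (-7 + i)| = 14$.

|z - z0| = r describes a circle centered at z0 with radius r
Here z0 = -7 + i and r = 14
Locus: Circle centered at (-7, 1) with radius 14


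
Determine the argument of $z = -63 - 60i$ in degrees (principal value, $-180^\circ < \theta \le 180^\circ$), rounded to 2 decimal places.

θ = arctan(b/a) = arctan(-60/-63) (quadrant-adjusted) = -136.40°


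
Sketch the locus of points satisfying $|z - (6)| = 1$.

|z - z0| = r describes a circle centered at z0 with radius r
Here z0 = 6 and r = 1
Locus: Circle centered at (6, 0) with radius 1


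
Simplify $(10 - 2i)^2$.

(a + bi)^2 = a^2 - b^2 + 2abi
= 10^2 - (-2)^2 + 2*10*(-2)i
= 96 - 40i


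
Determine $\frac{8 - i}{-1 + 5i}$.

Multiply numerator and denominator by conjugate (-1 - 5i):
= (8 - i)(-1 - 5i) / ((-1)^2 + 5^2)
= (-13 - 39i) / 26
Divide through by 13: (-1 - 3i) / 2
= -1/2 - (3/2)i


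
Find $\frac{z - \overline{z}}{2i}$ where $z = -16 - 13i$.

z - conjugate(z) = 2bi
(z - conjugate(z))/(2i) = 2bi/(2i) = b = -13


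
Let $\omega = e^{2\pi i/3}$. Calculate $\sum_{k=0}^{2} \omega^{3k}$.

Since 3 divides 3, ω^3 = (ω^3)^1 = 1^1 = 1, so every term is 1.
Sum = 3 · 1 = 3


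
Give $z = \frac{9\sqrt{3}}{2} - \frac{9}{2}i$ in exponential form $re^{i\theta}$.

r = |z| = sqrt((9*sqrt(3)/2)^2 + (-9/2)^2) = sqrt(243/4 + 81/4) = sqrt(81) = 9
θ = arctan(b/a) = arctan(-4.5/7.7942) (quadrant-adjusted) = -30° = -π/6
z = 9e^(-i*π/6)


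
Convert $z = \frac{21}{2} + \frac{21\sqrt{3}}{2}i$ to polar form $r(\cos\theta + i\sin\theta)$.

r = |z| = sqrt(a^2 + b^2) = sqrt((21/2)^2 + (21*sqrt(3)/2)^2) = sqrt(441/4 + 1323/4) = sqrt(441) = 21
θ = arctan(b/a) = arctan(18.1865/10.5) (quadrant-adjusted) = 60°
z = 21(cos 60° + i sin 60°)


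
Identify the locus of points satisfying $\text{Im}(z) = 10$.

Im(z) = y where z = x + yi; the equation y = 10 is satisfied by all points with that y-coordinate
Locus: Horizontal line y = 10


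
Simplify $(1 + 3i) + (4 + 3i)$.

(1 + 4) + (3 + 3)i = 5 + 6i


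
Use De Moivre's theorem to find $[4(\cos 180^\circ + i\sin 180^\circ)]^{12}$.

By De Moivre: z^n = r^n(cos(nθ) + i sin(nθ))
= 4^12(cos(12*180°) + i sin(12*180°))
= 16777216(cos 0° + i sin 0°)
= 16777216


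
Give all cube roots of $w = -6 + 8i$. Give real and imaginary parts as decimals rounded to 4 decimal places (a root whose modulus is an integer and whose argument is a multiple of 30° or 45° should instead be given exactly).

|w| = 10, arg(w) ≈ 126.869898°
Root modulus = 10^(1/3) ≈ 2.154435
Root arguments: θ_k = (arg(w) + 360°k)/3 for k = 0, 1, ..., 2
Compute each root as (root modulus)(cos θ_k + i sin θ_k) using full-precision intermediates, then round to 4 decimal places.
Roots: 1.5937 + 1.4497i, -2.0523 + 0.6554i, 0.4586 - 2.1051i


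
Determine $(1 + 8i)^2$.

(a + bi)^2 = a^2 - b^2 + 2abi
= 1^2 - 8^2 + 2*1*8i
= -63 + 16i


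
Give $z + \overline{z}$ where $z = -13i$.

z + conjugate(z) = (a + bi) + (a - bi) = 2a
= 2 * 0 = 0


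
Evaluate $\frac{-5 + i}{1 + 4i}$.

Multiply numerator and denominator by conjugate (1 - 4i):
= (-5 + i)(1 - 4i) / (1^2 + 4^2)
= (-1 + 21i) / 17
= -1/17 + (21/17)i


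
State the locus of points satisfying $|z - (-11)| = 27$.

|z - z0| = r describes a circle centered at z0 with radius r
Here z0 = -11 and r = 27
Locus: Circle centered at (-11, 0) with radius 27


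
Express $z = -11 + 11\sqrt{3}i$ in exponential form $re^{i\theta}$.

r = |z| = sqrt((-11)^2 + (11*sqrt(3))^2) = sqrt(121 + 363) = sqrt(484) = 22
θ = arctan(b/a) = arctan(19.0526/-11) (quadrant-adjusted) = 120° = 2π/3
z = 22e^(i*2π/3)


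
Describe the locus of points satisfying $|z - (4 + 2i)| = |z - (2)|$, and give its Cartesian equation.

|z - z1| = |z - z2| means z is equidistant from z1 and z2,
i.e. the perpendicular bisector of the segment from (4, 2) to (2, 0) (midpoint (3, 1)).
With z = x + yi, square both sides:
(x - 4)^2 + (y - 2)^2 = (x - 2)^2 + (y - 0)^2
The x^2 and y^2 terms cancel: -4x + (-4)y = 4 - 20 = -16
Simplify: x + y = 4
Locus: Perpendicular bisector of the segment from (4, 2) to (2, 0): the line x + y = 4


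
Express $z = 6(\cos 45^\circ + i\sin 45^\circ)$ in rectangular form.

a = r cos θ = 6 * sqrt(2)/2 = 3*sqrt(2)
b = r sin θ = 6 * sqrt(2)/2 = 3*sqrt(2)
z = 3*sqrt(2) + 3*sqrt(2)i


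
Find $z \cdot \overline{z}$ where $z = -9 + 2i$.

z * conjugate(z) = |z|^2 = a^2 + b^2
= (-9)^2 + 2^2 = 85


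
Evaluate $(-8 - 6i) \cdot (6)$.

(a1*a2 - b1*b2) + (a1*b2 + b1*a2)i
= (-48 - 0) + (0 + (-36))i
= -48 - 36i


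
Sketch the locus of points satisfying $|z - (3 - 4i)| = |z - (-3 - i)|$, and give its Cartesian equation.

|z - z1| = |z - z2| means z is equidistant from z1 and z2,
i.e. the perpendicular bisector of the segment from (3, -4) to (-3, -1) (midpoint (0, -5/2)).
With z = x + yi, square both sides:
(x - 3)^2 + (y - (-4))^2 = (x - (-3))^2 + (y - (-1))^2
The x^2 and y^2 terms cancel: -12x + 6y = 10 - 25 = -15
Simplify: 4x - 2y = 5
Locus: Perpendicular bisector of the segment from (3, -4) to (-3, -1): the line 4x - 2y = 5


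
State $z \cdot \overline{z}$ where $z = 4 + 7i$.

z * conjugate(z) = |z|^2 = a^2 + b^2
= 4^2 + 7^2 = 65


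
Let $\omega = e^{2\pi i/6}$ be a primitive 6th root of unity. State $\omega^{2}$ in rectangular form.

ω^2 = e^(2πi·2/6) = e^(i·2π/3)
= cos(2π/3) + i sin(2π/3)
= -1/2 + (sqrt(3)/2)i


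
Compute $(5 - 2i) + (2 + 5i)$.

(5 + 2) + (-2 + 5)i = 7 + 3i


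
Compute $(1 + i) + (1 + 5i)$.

(1 + 1) + (1 + 5)i = 2 + 6i


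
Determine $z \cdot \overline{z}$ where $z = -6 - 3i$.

z * conjugate(z) = |z|^2 = a^2 + b^2
= (-6)^2 + (-3)^2 = 45


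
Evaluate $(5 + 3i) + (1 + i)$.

(5 + 1) + (3 + 1)i = 6 + 4i


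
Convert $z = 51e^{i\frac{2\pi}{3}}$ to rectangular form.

a = r cos θ = 51 * -1/2 = -51/2
b = r sin θ = 51 * sqrt(3)/2 = 51*sqrt(3)/2
z = -51/2 + (51*sqrt(3)/2)i


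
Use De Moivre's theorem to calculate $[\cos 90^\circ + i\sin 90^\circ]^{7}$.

By De Moivre: z^n = r^n(cos(nθ) + i sin(nθ))
= 1^7(cos(7*90°) + i sin(7*90°))
= 1(cos 270° + i sin 270°)
= -i


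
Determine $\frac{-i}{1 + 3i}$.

Multiply numerator and denominator by conjugate (1 - 3i):
= (-i)(1 - 3i) / (1^2 + 3^2)
= (-3 - i) / 10
= -3/10 - (1/10)i


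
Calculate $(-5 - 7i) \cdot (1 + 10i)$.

(a1*a2 - b1*b2) + (a1*b2 + b1*a2)i
= (-5 - (-70)) + (-50 + (-7))i
= 65 - 57i


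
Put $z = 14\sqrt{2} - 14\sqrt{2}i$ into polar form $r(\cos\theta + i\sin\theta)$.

r = |z| = sqrt(a^2 + b^2) = sqrt((14*sqrt(2))^2 + (-14*sqrt(2))^2) = sqrt(392 + 392) = sqrt(784) = 28
θ = arctan(b/a) = arctan(-19.799/19.799) (quadrant-adjusted) = 315°
z = 28(cos 315° + i sin 315°)


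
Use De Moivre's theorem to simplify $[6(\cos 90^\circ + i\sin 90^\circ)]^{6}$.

By De Moivre: z^n = r^n(cos(nθ) + i sin(nθ))
= 6^6(cos(6*90°) + i sin(6*90°))
= 46656(cos 180° + i sin 180°)
= -46656


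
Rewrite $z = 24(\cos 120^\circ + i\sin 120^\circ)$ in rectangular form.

a = r cos θ = 24 * -1/2 = -12
b = r sin θ = 24 * sqrt(3)/2 = 12*sqrt(3)
z = -12 + 12*sqrt(3)i


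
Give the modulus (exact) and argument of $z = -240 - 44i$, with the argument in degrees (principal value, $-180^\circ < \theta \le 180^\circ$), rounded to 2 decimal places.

|z| = sqrt((-240)^2 + (-44)^2) = 244
arg(z) = arctan(b/a) = arctan(-44/-240) (quadrant-adjusted) = -169.61°


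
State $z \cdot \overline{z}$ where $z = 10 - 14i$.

z * conjugate(z) = |z|^2 = a^2 + b^2
= 10^2 + (-14)^2 = 296


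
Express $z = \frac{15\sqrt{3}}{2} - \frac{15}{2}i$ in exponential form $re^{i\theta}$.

r = |z| = sqrt((15*sqrt(3)/2)^2 + (-15/2)^2) = sqrt(675/4 + 225/4) = sqrt(225) = 15
θ = arctan(b/a) = arctan(-7.5/12.9904) (quadrant-adjusted) = -30° = -π/6
z = 15e^(-i*π/6)


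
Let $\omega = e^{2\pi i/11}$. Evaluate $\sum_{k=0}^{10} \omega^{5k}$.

Let ζ = ω^5 = e^(2πi·5/11). Since 11 ∤ 5, ζ ≠ 1.
Sum = Σ_{k=0}^{10} ζ^k = (ζ^11 - 1)/(ζ - 1) = (ω^{5·11} - 1)/(ζ - 1) = (1 - 1)/(ζ - 1) = 0


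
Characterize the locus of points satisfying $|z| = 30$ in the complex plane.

|z| = 30 means sqrt(x^2 + y^2) = 30
This is a circle of radius 30 centered at the origin


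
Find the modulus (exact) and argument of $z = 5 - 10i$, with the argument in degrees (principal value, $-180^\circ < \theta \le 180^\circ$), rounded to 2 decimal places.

|z| = sqrt(5^2 + (-10)^2) = sqrt(125)
arg(z) = arctan(b/a) = arctan(-10/5) (quadrant-adjusted) = -63.43°


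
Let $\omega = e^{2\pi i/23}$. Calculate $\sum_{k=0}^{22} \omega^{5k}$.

Let ζ = ω^5 = e^(2πi·5/23). Since 23 ∤ 5, ζ ≠ 1.
Sum = Σ_{k=0}^{22} ζ^k = (ζ^23 - 1)/(ζ - 1) = (ω^{5·23} - 1)/(ζ - 1) = (1 - 1)/(ζ - 1) = 0


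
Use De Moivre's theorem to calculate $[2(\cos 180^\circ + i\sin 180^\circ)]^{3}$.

By De Moivre: z^n = r^n(cos(nθ) + i sin(nθ))
= 2^3(cos(3*180°) + i sin(3*180°))
= 8(cos 180° + i sin 180°)
= -8


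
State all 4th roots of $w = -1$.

|w| = 1, arg(w) = 180°
Root modulus = 1^(1/4) = 1
Root arguments: θ_k = (180° + 360°k)/4 for k = 0, 1, ..., 3
Roots: sqrt(2)/2 + (sqrt(2)/2)i, -sqrt(2)/2 + (sqrt(2)/2)i, -sqrt(2)/2 - (sqrt(2)/2)i, sqrt(2)/2 - (sqrt(2)/2)i


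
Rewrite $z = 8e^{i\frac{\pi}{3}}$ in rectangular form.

a = r cos θ = 8 * 1/2 = 4
b = r sin θ = 8 * sqrt(3)/2 = 4*sqrt(3)
z = 4 + 4*sqrt(3)i


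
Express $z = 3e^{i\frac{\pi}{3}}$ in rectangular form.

a = r cos θ = 3 * 1/2 = 3/2
b = r sin θ = 3 * sqrt(3)/2 = 3*sqrt(3)/2
z = 3/2 + (3*sqrt(3)/2)i


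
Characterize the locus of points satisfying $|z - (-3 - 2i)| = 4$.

|z - z0| = r describes a circle centered at z0 with radius r
Here z0 = -3 - 2i and r = 4
Locus: Circle centered at (-3, -2) with radius 4


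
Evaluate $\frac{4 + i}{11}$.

Divisor is real, so divide each part by 11:
= 4/11 + (1/11)i


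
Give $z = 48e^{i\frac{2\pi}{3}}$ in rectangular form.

a = r cos θ = 48 * -1/2 = -24
b = r sin θ = 48 * sqrt(3)/2 = 24*sqrt(3)
z = -24 + 24*sqrt(3)i


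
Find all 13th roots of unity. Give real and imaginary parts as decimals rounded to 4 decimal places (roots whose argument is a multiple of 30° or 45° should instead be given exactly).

ω_k = e^(2πik/13) = cos(2πk/13) + i sin(2πk/13) for k = 0, 1, ..., 12
Roots: 1, 0.8855 + 0.4647i, 0.5681 + 0.8230i, 0.1205 + 0.9927i, -0.3546 + 0.9350i, -0.7485 + 0.6631i, -0.9709 + 0.2393i, -0.9709 - 0.2393i, -0.7485 - 0.6631i, -0.3546 - 0.9350i, 0.1205 - 0.9927i, 0.5681 - 0.8230i, 0.8855 - 0.4647i


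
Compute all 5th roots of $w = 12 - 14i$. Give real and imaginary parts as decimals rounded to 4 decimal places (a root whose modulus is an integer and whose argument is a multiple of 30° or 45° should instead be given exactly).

|w| = sqrt(340) ≈ 18.439089, arg(w) ≈ 310.601295°
Root modulus = sqrt(340)^(1/5) ≈ 1.791216
Root arguments: θ_k = (arg(w) + 360°k)/5 for k = 0, 1, ..., 4
Compute each root as (root modulus)(cos θ_k + i sin θ_k) using full-precision intermediates, then round to 4 decimal places.
Roots: 0.8376 + 1.5833i, -1.2470 + 1.2859i, -1.6083 - 0.7886i, 0.2530 - 1.7733i, 1.7647 - 0.3073i


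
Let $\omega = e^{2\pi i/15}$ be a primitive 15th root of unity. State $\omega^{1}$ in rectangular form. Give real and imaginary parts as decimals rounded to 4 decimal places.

ω^1 = e^(2πi·1/15) = e^(i·2π/15)
= cos(2π/15) + i sin(2π/15)
= 0.9135 + 0.4067i


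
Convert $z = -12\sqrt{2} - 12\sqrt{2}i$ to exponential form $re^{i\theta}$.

r = |z| = sqrt((-12*sqrt(2))^2 + (-12*sqrt(2))^2) = sqrt(288 + 288) = sqrt(576) = 24
θ = arctan(b/a) = arctan(-16.9706/-16.9706) (quadrant-adjusted) = -135° = -3π/4
z = 24e^(-i*3π/4)


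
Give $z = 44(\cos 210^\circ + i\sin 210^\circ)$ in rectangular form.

a = r cos θ = 44 * -sqrt(3)/2 = -22*sqrt(3)
b = r sin θ = 44 * -1/2 = -22
z = -22*sqrt(3) - 22i


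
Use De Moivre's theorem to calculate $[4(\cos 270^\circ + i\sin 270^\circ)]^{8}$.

By De Moivre: z^n = r^n(cos(nθ) + i sin(nθ))
= 4^8(cos(8*270°) + i sin(8*270°))
= 65536(cos 0° + i sin 0°)
= 65536


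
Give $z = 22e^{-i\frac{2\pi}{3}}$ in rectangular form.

a = r cos θ = 22 * -1/2 = -11
b = r sin θ = 22 * -sqrt(3)/2 = -11*sqrt(3)
z = -11 - 11*sqrt(3)i


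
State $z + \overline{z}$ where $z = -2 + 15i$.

z + conjugate(z) = (a + bi) + (a - bi) = 2a
= 2 * (-2) = -4


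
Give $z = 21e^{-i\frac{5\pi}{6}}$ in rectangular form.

a = r cos θ = 21 * -sqrt(3)/2 = -21*sqrt(3)/2
b = r sin θ = 21 * -1/2 = -21/2
z = -21*sqrt(3)/2 - (21/2)i


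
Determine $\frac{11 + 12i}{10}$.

Divisor is real, so divide each part by 10:
= 11/10 + (6/5)i


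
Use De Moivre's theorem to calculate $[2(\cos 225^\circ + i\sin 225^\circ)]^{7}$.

By De Moivre: z^n = r^n(cos(nθ) + i sin(nθ))
= 2^7(cos(7*225°) + i sin(7*225°))
= 128(cos 135° + i sin 135°)
= -64*sqrt(2) + 64*sqrt(2)i


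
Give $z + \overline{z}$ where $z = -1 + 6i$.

z + conjugate(z) = (a + bi) + (a - bi) = 2a
= 2 * (-1) = -2


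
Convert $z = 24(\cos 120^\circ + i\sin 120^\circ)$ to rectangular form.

a = r cos θ = 24 * -1/2 = -12
b = r sin θ = 24 * sqrt(3)/2 = 12*sqrt(3)
z = -12 + 12*sqrt(3)i


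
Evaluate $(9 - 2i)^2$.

(a + bi)^2 = a^2 - b^2 + 2abi
= 9^2 - (-2)^2 + 2*9*(-2)i
= 77 - 36i


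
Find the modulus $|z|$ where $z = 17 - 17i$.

|z| = sqrt(a^2 + b^2) = sqrt(17^2 + (-17)^2) = sqrt(578) = sqrt(578)


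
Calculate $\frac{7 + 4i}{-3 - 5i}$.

Multiply numerator and denominator by conjugate (-3 + 5i):
= (7 + 4i)(-3 + 5i) / ((-3)^2 + (-5)^2)
= (-41 + 23i) / 34
= -41/34 + (23/34)i


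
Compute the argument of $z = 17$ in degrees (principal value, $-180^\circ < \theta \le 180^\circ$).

b = 0 and a > 0, so z lies on the positive real axis: θ = 0°


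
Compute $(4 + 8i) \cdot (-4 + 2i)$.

(a1*a2 - b1*b2) + (a1*b2 + b1*a2)i
= (-16 - 16) + (8 + (-32))i
= -32 - 24i


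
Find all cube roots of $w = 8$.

|w| = 8, arg(w) = 0°
Root modulus = 8^(1/3) = 2
Root arguments: θ_k = (0° + 360°k)/3 for k = 0, 1, ..., 2
Roots: 2, -1 + sqrt(3)i, -1 - sqrt(3)i


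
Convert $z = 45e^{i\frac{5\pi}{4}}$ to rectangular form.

a = r cos θ = 45 * -sqrt(2)/2 = -45*sqrt(2)/2
b = r sin θ = 45 * -sqrt(2)/2 = -45*sqrt(2)/2
z = -45*sqrt(2)/2 - (45*sqrt(2)/2)i


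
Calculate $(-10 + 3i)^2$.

(a + bi)^2 = a^2 - b^2 + 2abi
= (-10)^2 - 3^2 + 2*(-10)*3i
= 91 - 60i


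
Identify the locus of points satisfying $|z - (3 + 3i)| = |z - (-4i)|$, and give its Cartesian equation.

|z - z1| = |z - z2| means z is equidistant from z1 and z2,
i.e. the perpendicular bisector of the segment from (3, 3) to (0, -4) (midpoint (3/2, -1/2)).
With z = x + yi, square both sides:
(x - 3)^2 + (y - 3)^2 = (x - 0)^2 + (y - (-4))^2
The x^2 and y^2 terms cancel: -6x + (-14)y = 16 - 18 = -2
Simplify: 3x + 7y = 1
Locus: Perpendicular bisector of the segment from (3, 3) to (0, -4): the line 3x + 7y = 1


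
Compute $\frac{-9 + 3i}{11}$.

Divisor is real, so divide each part by 11:
= -9/11 + (3/11)i


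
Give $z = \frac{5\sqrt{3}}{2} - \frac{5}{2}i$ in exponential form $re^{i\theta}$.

r = |z| = sqrt((5*sqrt(3)/2)^2 + (-5/2)^2) = sqrt(75/4 + 25/4) = sqrt(25) = 5
θ = arctan(b/a) = arctan(-2.5/4.3301) (quadrant-adjusted) = -30° = -π/6
z = 5e^(-i*π/6)


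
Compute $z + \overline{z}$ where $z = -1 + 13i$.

z + conjugate(z) = (a + bi) + (a - bi) = 2a
= 2 * (-1) = -2


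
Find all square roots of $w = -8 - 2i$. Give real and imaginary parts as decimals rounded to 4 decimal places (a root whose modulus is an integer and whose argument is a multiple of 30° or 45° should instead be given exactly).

|w| = sqrt(68) ≈ 8.246211, arg(w) ≈ 194.036243°
Root modulus = sqrt(68)^(1/2) ≈ 2.871622
Root arguments: θ_k = (arg(w) + 360°k)/2 for k = 0, 1, ..., 1
Compute each root as (root modulus)(cos θ_k + i sin θ_k) using full-precision intermediates, then round to 4 decimal places.
Roots: -0.3509 + 2.8501i, 0.3509 - 2.8501i


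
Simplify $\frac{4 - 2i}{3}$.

Divisor is real, so divide each part by 3:
= 4/3 - (2/3)i


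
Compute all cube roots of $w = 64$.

|w| = 64, arg(w) = 0°
Root modulus = 64^(1/3) = 4
Root arguments: θ_k = (0° + 360°k)/3 for k = 0, 1, ..., 2
Roots: 4, -2 + 2*sqrt(3)i, -2 - 2*sqrt(3)i


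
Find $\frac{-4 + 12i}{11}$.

Divisor is real, so divide each part by 11:
= -4/11 + (12/11)i


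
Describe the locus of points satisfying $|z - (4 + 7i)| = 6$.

|z - z0| = r describes a circle centered at z0 with radius r
Here z0 = 4 + 7i and r = 6
Locus: Circle centered at (4, 7) with radius 6


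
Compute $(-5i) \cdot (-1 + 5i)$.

(a1*a2 - b1*b2) + (a1*b2 + b1*a2)i
= (0 - (-25)) + (0 + 5)i
= 25 + 5i


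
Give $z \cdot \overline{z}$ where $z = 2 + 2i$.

z * conjugate(z) = |z|^2 = a^2 + b^2
= 2^2 + 2^2 = 8


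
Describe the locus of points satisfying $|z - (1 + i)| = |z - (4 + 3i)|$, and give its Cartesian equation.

|z - z1| = |z - z2| means z is equidistant from z1 and z2,
i.e. the perpendicular bisector of the segment from (1, 1) to (4, 3) (midpoint (5/2, 2)).
With z = x + yi, square both sides:
(x - 1)^2 + (y - 1)^2 = (x - 4)^2 + (y - 3)^2
The x^2 and y^2 terms cancel: 6x + 4y = 25 - 2 = 23
Simplify: 6x + 4y = 23
Locus: Perpendicular bisector of the segment from (1, 1) to (4, 3): the line 6x + 4y = 23


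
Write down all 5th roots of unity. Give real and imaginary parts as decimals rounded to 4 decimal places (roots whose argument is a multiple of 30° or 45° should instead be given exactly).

ω_k = e^(2πik/5) = cos(2πk/5) + i sin(2πk/5) for k = 0, 1, ..., 4
Roots: 1, 0.3090 + 0.9511i, -0.8090 + 0.5878i, -0.8090 - 0.5878i, 0.3090 - 0.9511i


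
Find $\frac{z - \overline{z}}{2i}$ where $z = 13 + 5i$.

z - conjugate(z) = 2bi
(z - conjugate(z))/(2i) = 2bi/(2i) = b = 5


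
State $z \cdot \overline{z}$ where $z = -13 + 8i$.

z * conjugate(z) = |z|^2 = a^2 + b^2
= (-13)^2 + 8^2 = 233
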